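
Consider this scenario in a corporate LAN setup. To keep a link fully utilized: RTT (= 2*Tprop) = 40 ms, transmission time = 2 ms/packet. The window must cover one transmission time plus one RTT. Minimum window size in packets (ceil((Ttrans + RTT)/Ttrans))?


Given: Ttrans = 2 ms, RTT = 40 ms (= 2 * Tprop, Tprop = 20 ms)
Time until first ACK returns = Ttrans + RTT = 2 + 40 = 42 ms
Need W * Ttrans >= Ttrans + RTT  ->  W >= (Ttrans + RTT) / Ttrans
(Ttrans + RTT) / Ttrans = 42 / 2 = 21
W_min = ceil(21) = 21

21


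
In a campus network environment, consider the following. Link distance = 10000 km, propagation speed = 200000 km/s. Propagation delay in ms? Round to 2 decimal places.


Given: distance = 10000 km, speed = 200000 km/s
Delay = distance / speed = 10000 / 200000 seconds
Delay in ms = 10000 * 1000 / 200000
Delay = 50.0000 ms
Rounded to 2 dp = 50.00 ms

50.00


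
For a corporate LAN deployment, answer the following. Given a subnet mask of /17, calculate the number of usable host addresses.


Given: subnet mask /17
Host bits = 32 - 17 = 15
Total addresses = 2^15 = 32768
Usable hosts = 32768 - 2 (network + broadcast) = 32766

32766


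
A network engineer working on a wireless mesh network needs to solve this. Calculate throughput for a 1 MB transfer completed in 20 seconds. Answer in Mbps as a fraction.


Given: file = 1 MB, time = 20 s
File in Mb = 1 * 8 = 8 Mb
Throughput = 8 / 20 Mbps
Throughput = 2/5 Mbps

2/5


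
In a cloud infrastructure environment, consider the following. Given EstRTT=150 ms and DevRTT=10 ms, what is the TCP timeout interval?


Given: EstRTT = 150 ms, DevRTT = 10 ms
Timeout = EstRTT + 4 * DevRTT
4 * DevRTT = 4 * 10 = 40
Timeout = 150 + 40 = 190 ms

190


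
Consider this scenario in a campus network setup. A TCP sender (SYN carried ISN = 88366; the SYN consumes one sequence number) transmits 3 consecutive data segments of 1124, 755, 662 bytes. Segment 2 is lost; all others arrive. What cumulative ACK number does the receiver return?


SYN uses sequence number 88366; first data byte = ISN + 1 = 88367.
Segment 1: SEQ = 88367, len = 1124 B, covers [88367, 89490]
Segment 2: SEQ = 89491, len = 755 B, covers [89491, 90245] [LOST]
Segment 3: SEQ = 90246, len = 662 B, covers [90246, 90907]
In-order data received: bytes [88367, 89490] (segments 1..1).
Segment 2 missing -> gap begins at byte 89491; later segments buffered out of order.
Cumulative ACK = next expected in-order byte = 88367 + 1124 = 89491

89491


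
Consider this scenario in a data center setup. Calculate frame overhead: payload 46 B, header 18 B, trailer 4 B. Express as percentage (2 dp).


Given: payload = 46 B, header = 18 B, trailer = 4 B
Overhead bytes = header + trailer = 18 + 4 = 22
Total frame = payload + overhead = 46 + 22 = 68
Overhead % = 22 / 68 * 100 = 32.3529% -> 32.35% (2 dp)

32.35


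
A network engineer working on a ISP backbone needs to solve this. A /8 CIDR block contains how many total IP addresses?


Given: CIDR prefix /8
Host bits = 32 - 8 = 24
Total addresses = 2^24 = 16777216

16777216


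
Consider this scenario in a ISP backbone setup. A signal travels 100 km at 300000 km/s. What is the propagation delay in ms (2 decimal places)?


Given: distance = 100 km, speed = 300000 km/s
Delay = distance / speed = 100 / 300000 seconds
Delay in ms = 100 * 1000 / 300000
Delay = 0.3333 ms
Rounded to 2 dp = 0.33 ms

0.33


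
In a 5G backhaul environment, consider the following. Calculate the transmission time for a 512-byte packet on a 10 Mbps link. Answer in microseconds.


Given: packet = 512 bytes, bandwidth = 10 Mbps
Packet in bits = 512 * 8 = 4096 bits
Bandwidth = 10 * 10^6 = 10000000 bps
Time = 4096 / 10000000 seconds
Time in us = 4096 * 10^6 / 10000000 = 409.6

409.6


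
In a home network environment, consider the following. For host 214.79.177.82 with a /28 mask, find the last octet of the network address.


Given: IP = 214.79.177.82, prefix = /28
Subnet mask = 255.255.255.240
Last octet of IP: 82
Last octet of mask: 240
Network last octet = 82 AND 240 = 80

80


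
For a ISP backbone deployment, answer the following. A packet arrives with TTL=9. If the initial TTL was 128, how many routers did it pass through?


Given: initial TTL = 128, received TTL = 9
Hops = initial TTL - received TTL
Hops = 128 - 9 = 119

119


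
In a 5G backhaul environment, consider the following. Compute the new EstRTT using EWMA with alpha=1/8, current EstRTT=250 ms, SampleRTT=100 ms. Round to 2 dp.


Given: EstRTT = 250 ms, SampleRTT = 100 ms, alpha = 1/8
New EstRTT = (1 - alpha) * EstRTT + alpha * SampleRTT
(7/8) * 250 = 218.75
(1/8) * 100 = 12.5
New EstRTT = 218.75 + 12.5 = 231.25 ms -> 231.25 ms (2 dp)

231.25


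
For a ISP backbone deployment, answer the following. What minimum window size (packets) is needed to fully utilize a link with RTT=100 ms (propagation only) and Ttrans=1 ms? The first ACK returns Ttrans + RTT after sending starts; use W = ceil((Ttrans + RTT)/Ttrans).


Given: Ttrans = 1 ms, RTT = 100 ms (= 2 * Tprop, Tprop = 50 ms)
Time until first ACK returns = Ttrans + RTT = 1 + 100 = 101 ms
Need W * Ttrans >= Ttrans + RTT  ->  W >= (Ttrans + RTT) / Ttrans
(Ttrans + RTT) / Ttrans = 101 / 1 = 101
W_min = ceil(101) = 101

101


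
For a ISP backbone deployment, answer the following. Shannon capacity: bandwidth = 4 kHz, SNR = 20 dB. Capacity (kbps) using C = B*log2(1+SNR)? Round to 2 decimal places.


Given: B = 4 kHz, SNR = 20 dB
SNR linear = 10^(20/10) = 100
1 + SNR = 101
log2(101) = 6.6582114828
C = 4 * 1000 * 6.6582114828 = 26632.8459 bps
C = 26.632846 kbps -> 26.63 kbps (2 dp)

26.63


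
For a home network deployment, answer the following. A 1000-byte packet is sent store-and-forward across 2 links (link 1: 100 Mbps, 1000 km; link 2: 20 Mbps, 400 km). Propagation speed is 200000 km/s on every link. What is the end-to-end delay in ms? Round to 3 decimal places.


Packet = 1000 bytes = 8000 bits. Store-and-forward: sum (t_trans + t_prop) per link.
Link 1: t_trans = 8000/(100*10^6) s = 0.0800 ms; t_prop = 1000/200000 s = 5.0000 ms; subtotal = 5.0800 ms
Link 2: t_trans = 8000/(20*10^6) s = 0.4000 ms; t_prop = 400/200000 s = 2.0000 ms; subtotal = 2.4000 ms
End-to-end = 5.0800 + 2.4000 = 7.4800 ms -> 7.480 ms (3 dp)

7.480


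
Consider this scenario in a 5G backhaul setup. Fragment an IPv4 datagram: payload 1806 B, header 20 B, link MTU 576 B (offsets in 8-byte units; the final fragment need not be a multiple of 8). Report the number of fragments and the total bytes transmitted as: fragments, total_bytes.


Max data per non-final fragment = floor((MTU - header)/8)*8 = floor((576 - 20)/8)*8 = floor(556/8)*8 = 552 B
Final fragment needs no 8-byte alignment: it can carry up to MTU - header = 556 B
Non-final fragments needed = ceil((payload - 556) / 552) = ceil(1250/552) = ceil(2.2645) = 3
Number of fragments = 3 + 1 = 4
Fragment sizes (data): 3 * 552 B + 150 B (last, 150 <= 556 OK)
Total bytes sent = payload + n_frags * header = 1806 + 4*20 = 1806 + 80 = 1886 B

4, 1886


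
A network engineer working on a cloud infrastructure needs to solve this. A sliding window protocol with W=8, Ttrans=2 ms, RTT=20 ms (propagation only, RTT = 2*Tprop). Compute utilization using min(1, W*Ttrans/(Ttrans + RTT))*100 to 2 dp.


Given: W = 8, Ttrans = 2 ms, RTT = 20 ms (= 2 * Tprop, Tprop = 10 ms)
Cycle time = Ttrans + RTT = 2 + 20 = 22 ms (first packet sent until its ACK returns)
W * Ttrans = 8 * 2 = 16 ms of sending per cycle
W * Ttrans / (Ttrans + RTT) = 16 / 22 = 0.727273
U = min(1, 0.727273) = 0.727273
U% = 72.73%

72.73


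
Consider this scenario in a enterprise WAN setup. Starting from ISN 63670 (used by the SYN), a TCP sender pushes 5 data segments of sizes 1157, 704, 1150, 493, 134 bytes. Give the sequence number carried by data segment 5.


The SYN occupies sequence number ISN = 63670, so the first data byte is ISN + 1 = 63671.
SEQ of data segment i = (ISN + 1) + sum of payload sizes of segments 1..i-1.
Segment 1: SEQ = 63671, payload = 1157 bytes
Segment 2: SEQ = 64828, payload = 704 bytes
Segment 3: SEQ = 65532, payload = 1150 bytes
Segment 4: SEQ = 66682, payload = 493 bytes
Segment 5: SEQ = 67175, payload = 134 bytes
SEQ of segment 5 = 63671 + 1157 + 704 + 1150 + 493 = 67175

67175


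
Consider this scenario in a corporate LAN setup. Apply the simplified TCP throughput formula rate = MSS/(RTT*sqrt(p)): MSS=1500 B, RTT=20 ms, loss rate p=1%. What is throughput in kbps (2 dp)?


Given: MSS = 1500 bytes, RTT = 20 ms, loss = 1%
RTT in seconds = 20 / 1000 = 0.02
Loss rate = 1% = 0.01
sqrt(loss) = sqrt(0.01) = 0.1
Throughput (bytes/s) = 1500 / (0.02 * 0.1) = 750000.0000
Throughput (kbps) = 750000.0000 * 8 / 1000 = 6000.000000 -> 6000.00 kbps (2 dp)

6000.00


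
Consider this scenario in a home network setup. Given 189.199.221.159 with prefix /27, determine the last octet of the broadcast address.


Given: IP = 189.199.221.159, prefix = /27
Host bits = 32 - 27 = 5
Network last octet = 159 AND mask = 128
Host part size = 2^5 - 1 = 31
Broadcast last octet = 128 OR 31 = 159

159


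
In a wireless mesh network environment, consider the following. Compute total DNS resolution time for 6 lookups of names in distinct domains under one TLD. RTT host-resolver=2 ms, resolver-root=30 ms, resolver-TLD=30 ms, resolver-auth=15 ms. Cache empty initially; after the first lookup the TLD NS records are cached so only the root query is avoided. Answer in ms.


Lookup 1 (cold cache): local + root + TLD + auth = 2 + 30 + 30 + 15 = 77 ms
Lookups 2..6 (TLD NS cached -> skip root; new domain -> still ask TLD and auth): local + TLD + auth = 2 + 30 + 15 = 47 ms each
Remaining 5 lookups: 5 * 47 = 235 ms
Total = 77 + 235 = 312 ms

312


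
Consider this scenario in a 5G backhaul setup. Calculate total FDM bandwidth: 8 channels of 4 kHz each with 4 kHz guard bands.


Given: 8 channels, 4 kHz each, guard = 4 kHz
Channel bandwidth = 8 * 4 = 32 kHz
Guard bands = 7 gaps * 4 kHz = 28 kHz
Total = 32 + 28 = 60 kHz

60


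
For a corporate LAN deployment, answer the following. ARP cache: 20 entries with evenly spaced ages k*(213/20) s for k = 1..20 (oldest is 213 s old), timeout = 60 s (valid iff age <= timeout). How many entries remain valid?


Ages are k * 213/20 s for k = 1..20 (spacing = 10.6500 s).
Entry k is valid iff k * 213/20 <= 60 iff k <= 20 * 60 / 213 = 5.6338
n_valid = floor(5.6338) = 5
(n_stale = 20 - 5 = 15)

5


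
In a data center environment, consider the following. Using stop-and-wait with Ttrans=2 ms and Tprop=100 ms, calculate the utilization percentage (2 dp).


Given: Ttrans = 2 ms, Tprop = 100 ms
RTT = 2 * Tprop = 2 * 100 = 200 ms
U = Ttrans / (Ttrans + RTT)
U = 2 / (2 + 200)
U = 2 / 202 = 0.009901
U% = 0.99%

0.99


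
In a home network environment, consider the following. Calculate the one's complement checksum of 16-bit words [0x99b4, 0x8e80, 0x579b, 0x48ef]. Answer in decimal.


Given words: [0x99b4, 0x8e80, 0x579b, 0x48ef]
Step 1: Sum all words
Raw sum = 39348 + 36480 + 22427 + 18671 = 116926
Step 2: Fold carry: (51390 + 1) = 51391
One's complement = ~51391 & 0xFFFF = 14144

14144


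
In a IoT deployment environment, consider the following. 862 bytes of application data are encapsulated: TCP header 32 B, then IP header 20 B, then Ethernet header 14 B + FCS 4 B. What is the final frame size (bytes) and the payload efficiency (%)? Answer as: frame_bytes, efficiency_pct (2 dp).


TCP segment = 862 + 32 = 894 B
IP packet = 894 + 20 = 914 B
Ethernet frame = 914 + 14 + 4 = 932 B
Efficiency = app / frame = 862 / 932 = 0.924893 = 92.4893% -> 92.49% (2 dp)

932, 92.49


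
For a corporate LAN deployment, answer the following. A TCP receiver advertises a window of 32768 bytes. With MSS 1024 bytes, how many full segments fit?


Given: RWND = 32768 bytes, MSS = 1024 bytes
Full segments = floor(RWND / MSS)
Full segments = floor(32768 / 1024)
Full segments = floor(32.0) = 32

32


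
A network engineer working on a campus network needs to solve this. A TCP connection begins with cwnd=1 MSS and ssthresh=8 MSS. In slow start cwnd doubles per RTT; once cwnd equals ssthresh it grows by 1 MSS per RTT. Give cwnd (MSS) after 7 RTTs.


RTT 0: cwnd = 1 MSS (initial)
RTT 1: cwnd = 2 MSS (slow start, doubled)
RTT 2: cwnd = 4 MSS (slow start, doubled)
RTT 3: cwnd = 8 MSS (slow start, doubled)
RTT 4: cwnd = 9 MSS (congestion avoidance, +1)
RTT 5: cwnd = 10 MSS (congestion avoidance, +1)
RTT 6: cwnd = 11 MSS (congestion avoidance, +1)
RTT 7: cwnd = 12 MSS (congestion avoidance, +1)

12


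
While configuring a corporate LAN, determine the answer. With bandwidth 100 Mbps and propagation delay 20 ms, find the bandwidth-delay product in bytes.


Given: bandwidth = 100 Mbps, delay = 20 ms
BDP in bits = 100 * 10^6 * 20 / 1000
BDP in bits = 2000000
BDP in bytes = 2000000 / 8 = 250000

250000


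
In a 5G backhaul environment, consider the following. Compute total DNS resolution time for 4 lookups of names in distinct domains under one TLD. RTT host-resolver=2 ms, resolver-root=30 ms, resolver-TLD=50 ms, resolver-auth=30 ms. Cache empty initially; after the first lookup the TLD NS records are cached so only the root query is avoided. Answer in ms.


Lookup 1 (cold cache): local + root + TLD + auth = 2 + 30 + 50 + 30 = 112 ms
Lookups 2..4 (TLD NS cached -> skip root; new domain -> still ask TLD and auth): local + TLD + auth = 2 + 50 + 30 = 82 ms each
Remaining 3 lookups: 3 * 82 = 246 ms
Total = 112 + 246 = 358 ms

358


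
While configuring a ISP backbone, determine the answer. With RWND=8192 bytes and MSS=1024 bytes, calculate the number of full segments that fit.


Given: RWND = 8192 bytes, MSS = 1024 bytes
Full segments = floor(RWND / MSS)
Full segments = floor(8192 / 1024)
Full segments = floor(8.0) = 8

8


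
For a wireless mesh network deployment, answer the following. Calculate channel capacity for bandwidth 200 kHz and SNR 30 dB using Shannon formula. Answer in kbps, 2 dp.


Given: B = 200 kHz, SNR = 30 dB
SNR linear = 10^(30/10) = 1000
1 + SNR = 1001
log2(1001) = 9.9672262588
C = 200 * 1000 * 9.9672262588 = 1993445.2518 bps
C = 1993.445252 kbps -> 1993.45 kbps (2 dp)

1993.45


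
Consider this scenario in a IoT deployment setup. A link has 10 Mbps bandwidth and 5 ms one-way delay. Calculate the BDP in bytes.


Given: bandwidth = 10 Mbps, delay = 5 ms
BDP in bits = 10 * 10^6 * 5 / 1000
BDP in bits = 50000
BDP in bytes = 50000 / 8 = 6250

6250


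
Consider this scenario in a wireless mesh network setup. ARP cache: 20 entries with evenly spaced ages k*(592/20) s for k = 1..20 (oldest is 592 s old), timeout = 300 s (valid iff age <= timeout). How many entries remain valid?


Ages are k * 592/20 s for k = 1..20 (spacing = 29.6000 s).
Entry k is valid iff k * 592/20 <= 300 iff k <= 20 * 300 / 592 = 10.1351
n_valid = floor(10.1351) = 10
(n_stale = 20 - 10 = 10)

10


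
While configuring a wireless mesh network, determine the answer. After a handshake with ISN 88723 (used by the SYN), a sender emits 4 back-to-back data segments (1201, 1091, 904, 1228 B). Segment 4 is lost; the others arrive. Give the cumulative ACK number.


SYN uses sequence number 88723; first data byte = ISN + 1 = 88724.
Segment 1: SEQ = 88724, len = 1201 B, covers [88724, 89924]
Segment 2: SEQ = 89925, len = 1091 B, covers [89925, 91015]
Segment 3: SEQ = 91016, len = 904 B, covers [91016, 91919]
Segment 4: SEQ = 91920, len = 1228 B, covers [91920, 93147] [LOST]
In-order data received: bytes [88724, 91919] (segments 1..3).
Segment 4 missing -> gap begins at byte 91920.
Cumulative ACK = next expected in-order byte = 88724 + 1201 + 1091 + 904 = 91920

91920


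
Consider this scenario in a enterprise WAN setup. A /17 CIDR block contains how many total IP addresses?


Given: CIDR prefix /17
Host bits = 32 - 17 = 15
Total addresses = 2^15 = 32768

32768


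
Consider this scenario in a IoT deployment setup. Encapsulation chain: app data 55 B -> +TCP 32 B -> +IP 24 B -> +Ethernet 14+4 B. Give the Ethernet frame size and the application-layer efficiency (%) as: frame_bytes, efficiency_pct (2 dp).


TCP segment = 55 + 32 = 87 B
IP packet = 87 + 24 = 111 B
Ethernet frame = 111 + 14 + 4 = 129 B
Efficiency = app / frame = 55 / 129 = 0.426357 = 42.6357% -> 42.64% (2 dp)

129, 42.64


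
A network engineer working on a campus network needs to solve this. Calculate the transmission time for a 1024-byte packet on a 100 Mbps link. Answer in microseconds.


Given: packet = 1024 bytes, bandwidth = 100 Mbps
Packet in bits = 1024 * 8 = 8192 bits
Bandwidth = 100 * 10^6 = 100000000 bps
Time = 8192 / 100000000 seconds
Time in us = 8192 * 10^6 / 100000000 = 81.92

81.92


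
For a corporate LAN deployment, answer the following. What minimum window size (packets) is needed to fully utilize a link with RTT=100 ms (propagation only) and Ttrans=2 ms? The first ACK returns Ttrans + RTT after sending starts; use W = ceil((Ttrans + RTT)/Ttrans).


Given: Ttrans = 2 ms, RTT = 100 ms (= 2 * Tprop, Tprop = 50 ms)
Time until first ACK returns = Ttrans + RTT = 2 + 100 = 102 ms
Need W * Ttrans >= Ttrans + RTT  ->  W >= (Ttrans + RTT) / Ttrans
(Ttrans + RTT) / Ttrans = 102 / 2 = 51
W_min = ceil(51) = 51

51


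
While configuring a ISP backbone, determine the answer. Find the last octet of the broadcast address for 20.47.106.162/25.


Given: IP = 20.47.106.162, prefix = /25
Host bits = 32 - 25 = 7
Network last octet = 162 AND mask = 128
Host part size = 2^7 - 1 = 127
Broadcast last octet = 128 OR 127 = 255

255


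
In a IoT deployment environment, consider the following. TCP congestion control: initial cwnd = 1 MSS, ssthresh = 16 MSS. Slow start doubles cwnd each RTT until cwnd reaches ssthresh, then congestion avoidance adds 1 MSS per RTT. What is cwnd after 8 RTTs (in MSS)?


RTT 0: cwnd = 1 MSS (initial)
RTT 1: cwnd = 2 MSS (slow start, doubled)
RTT 2: cwnd = 4 MSS (slow start, doubled)
RTT 3: cwnd = 8 MSS (slow start, doubled)
RTT 4: cwnd = 16 MSS (slow start, doubled)
RTT 5: cwnd = 17 MSS (congestion avoidance, +1)
RTT 6: cwnd = 18 MSS (congestion avoidance, +1)
RTT 7: cwnd = 19 MSS (congestion avoidance, +1)
RTT 8: cwnd = 20 MSS (congestion avoidance, +1)

20


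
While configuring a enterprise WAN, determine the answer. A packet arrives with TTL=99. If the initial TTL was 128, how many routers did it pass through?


Given: initial TTL = 128, received TTL = 99
Hops = initial TTL - received TTL
Hops = 128 - 99 = 29

29


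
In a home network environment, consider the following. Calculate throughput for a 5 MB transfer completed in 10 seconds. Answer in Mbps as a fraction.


Given: file = 5 MB, time = 10 s
File in Mb = 5 * 8 = 40 Mb
Throughput = 40 / 10 Mbps
Throughput = 4 Mbps

4


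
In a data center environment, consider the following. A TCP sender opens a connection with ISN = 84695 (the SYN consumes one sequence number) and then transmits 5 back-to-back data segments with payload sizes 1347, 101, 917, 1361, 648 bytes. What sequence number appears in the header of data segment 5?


The SYN occupies sequence number ISN = 84695, so the first data byte is ISN + 1 = 84696.
SEQ of data segment i = (ISN + 1) + sum of payload sizes of segments 1..i-1.
Segment 1: SEQ = 84696, payload = 1347 bytes
Segment 2: SEQ = 86043, payload = 101 bytes
Segment 3: SEQ = 86144, payload = 917 bytes
Segment 4: SEQ = 87061, payload = 1361 bytes
Segment 5: SEQ = 88422, payload = 648 bytes
SEQ of segment 5 = 84696 + 1347 + 101 + 917 + 1361 = 88422

88422


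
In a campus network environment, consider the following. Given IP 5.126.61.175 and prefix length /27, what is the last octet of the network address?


Given: IP = 5.126.61.175, prefix = /27
Subnet mask = 255.255.255.224
Last octet of IP: 175
Last octet of mask: 224
Network last octet = 175 AND 224 = 160

160


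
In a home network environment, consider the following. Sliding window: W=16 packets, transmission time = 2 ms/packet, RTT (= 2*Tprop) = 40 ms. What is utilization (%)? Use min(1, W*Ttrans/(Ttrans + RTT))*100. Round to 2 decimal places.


Given: W = 16, Ttrans = 2 ms, RTT = 40 ms (= 2 * Tprop, Tprop = 20 ms)
Cycle time = Ttrans + RTT = 2 + 40 = 42 ms (first packet sent until its ACK returns)
W * Ttrans = 16 * 2 = 32 ms of sending per cycle
W * Ttrans / (Ttrans + RTT) = 32 / 42 = 0.761905
U = min(1, 0.761905) = 0.761905
U% = 76.19%

76.19


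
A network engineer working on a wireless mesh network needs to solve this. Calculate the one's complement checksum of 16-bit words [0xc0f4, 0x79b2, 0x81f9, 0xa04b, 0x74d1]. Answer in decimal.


Given words: [0xc0f4, 0x79b2, 0x81f9, 0xa04b, 0x74d1]
Step 1: Sum all words
Raw sum = 49396 + 31154 + 33273 + 41035 + 29905 = 184763
Step 2: Fold carry: (53691 + 2) = 53693
One's complement = ~53693 & 0xFFFF = 11842

11842


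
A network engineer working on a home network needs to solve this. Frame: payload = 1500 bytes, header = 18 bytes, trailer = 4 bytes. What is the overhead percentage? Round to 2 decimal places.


Given: payload = 1500 B, header = 18 B, trailer = 4 B
Overhead bytes = header + trailer = 18 + 4 = 22
Total frame = payload + overhead = 1500 + 22 = 1522
Overhead % = 22 / 1522 * 100 = 1.4455% -> 1.45% (2 dp)

1.45


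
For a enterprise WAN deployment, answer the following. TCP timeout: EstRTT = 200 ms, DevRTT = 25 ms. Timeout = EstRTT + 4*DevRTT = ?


Given: EstRTT = 200 ms, DevRTT = 25 ms
Timeout = EstRTT + 4 * DevRTT
4 * DevRTT = 4 * 25 = 100
Timeout = 200 + 100 = 300 ms

300


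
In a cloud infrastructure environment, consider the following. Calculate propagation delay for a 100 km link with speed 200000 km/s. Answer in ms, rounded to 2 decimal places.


Given: distance = 100 km, speed = 200000 km/s
Delay = distance / speed = 100 / 200000 seconds
Delay in ms = 100 * 1000 / 200000
Delay = 0.5000 ms
Rounded to 2 dp = 0.50 ms

0.50


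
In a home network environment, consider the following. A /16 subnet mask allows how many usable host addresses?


Given: subnet mask /16
Host bits = 32 - 16 = 16
Total addresses = 2^16 = 65536
Usable hosts = 65536 - 2 (network + broadcast) = 65534

65534


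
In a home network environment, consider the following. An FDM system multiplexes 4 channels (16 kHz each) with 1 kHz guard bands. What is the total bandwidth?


Given: 4 channels, 16 kHz each, guard = 1 kHz
Channel bandwidth = 4 * 16 = 64 kHz
Guard bands = 3 gaps * 1 kHz = 3 kHz
Total = 64 + 3 = 67 kHz

67


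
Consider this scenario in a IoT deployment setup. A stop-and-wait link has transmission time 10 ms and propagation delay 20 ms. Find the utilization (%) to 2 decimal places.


Given: Ttrans = 10 ms, Tprop = 20 ms
RTT = 2 * Tprop = 2 * 20 = 40 ms
U = Ttrans / (Ttrans + RTT)
U = 10 / (10 + 40)
U = 10 / 50 = 0.2
U% = 20.00%

20.00


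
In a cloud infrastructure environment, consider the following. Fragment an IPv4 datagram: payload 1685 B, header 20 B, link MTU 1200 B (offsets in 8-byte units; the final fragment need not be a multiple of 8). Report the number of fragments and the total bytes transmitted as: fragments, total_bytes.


Max data per non-final fragment = floor((MTU - header)/8)*8 = floor((1200 - 20)/8)*8 = floor(1180/8)*8 = 1176 B
Final fragment needs no 8-byte alignment: it can carry up to MTU - header = 1180 B
Non-final fragments needed = ceil((payload - 1180) / 1176) = ceil(505/1176) = ceil(0.4294) = 1
Number of fragments = 1 + 1 = 2
Fragment sizes (data): 1 * 1176 B + 509 B (last, 509 <= 1180 OK)
Total bytes sent = payload + n_frags * header = 1685 + 2*20 = 1685 + 40 = 1725 B

2, 1725


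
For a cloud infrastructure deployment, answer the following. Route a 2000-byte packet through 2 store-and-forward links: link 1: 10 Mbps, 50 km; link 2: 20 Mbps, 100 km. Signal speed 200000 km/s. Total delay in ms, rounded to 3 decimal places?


Packet = 2000 bytes = 16000 bits. Store-and-forward: sum (t_trans + t_prop) per link.
Link 1: t_trans = 16000/(10*10^6) s = 1.6000 ms; t_prop = 50/200000 s = 0.2500 ms; subtotal = 1.8500 ms
Link 2: t_trans = 16000/(20*10^6) s = 0.8000 ms; t_prop = 100/200000 s = 0.5000 ms; subtotal = 1.3000 ms
End-to-end = 1.8500 + 1.3000 = 3.1500 ms -> 3.150 ms (3 dp)

3.150


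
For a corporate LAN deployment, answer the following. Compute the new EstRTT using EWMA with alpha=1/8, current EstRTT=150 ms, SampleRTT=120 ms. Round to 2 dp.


Given: EstRTT = 150 ms, SampleRTT = 120 ms, alpha = 1/8
New EstRTT = (1 - alpha) * EstRTT + alpha * SampleRTT
(7/8) * 150 = 131.25
(1/8) * 120 = 15
New EstRTT = 131.25 + 15 = 146.25 ms -> 146.25 ms (2 dp)

146.25


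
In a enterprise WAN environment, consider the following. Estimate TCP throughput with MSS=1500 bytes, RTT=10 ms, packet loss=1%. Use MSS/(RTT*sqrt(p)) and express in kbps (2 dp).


Given: MSS = 1500 bytes, RTT = 10 ms, loss = 1%
RTT in seconds = 10 / 1000 = 0.01
Loss rate = 1% = 0.01
sqrt(loss) = sqrt(0.01) = 0.1
Throughput (bytes/s) = 1500 / (0.01 * 0.1) = 1500000.0000
Throughput (kbps) = 1500000.0000 * 8 / 1000 = 12000.000000 -> 12000.00 kbps (2 dp)

12000.00


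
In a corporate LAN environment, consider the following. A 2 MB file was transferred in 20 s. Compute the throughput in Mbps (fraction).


Given: file = 2 MB, time = 20 s
File in Mb = 2 * 8 = 16 Mb
Throughput = 16 / 20 Mbps
Throughput = 4/5 Mbps

4/5


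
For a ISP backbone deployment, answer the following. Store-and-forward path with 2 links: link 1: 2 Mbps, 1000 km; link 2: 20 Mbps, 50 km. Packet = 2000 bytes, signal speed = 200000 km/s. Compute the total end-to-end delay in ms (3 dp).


Packet = 2000 bytes = 16000 bits. Store-and-forward: sum (t_trans + t_prop) per link.
Link 1: t_trans = 16000/(2*10^6) s = 8.0000 ms; t_prop = 1000/200000 s = 5.0000 ms; subtotal = 13.0000 ms
Link 2: t_trans = 16000/(20*10^6) s = 0.8000 ms; t_prop = 50/200000 s = 0.2500 ms; subtotal = 1.0500 ms
End-to-end = 13.0000 + 1.0500 = 14.0500 ms -> 14.050 ms (3 dp)

14.050


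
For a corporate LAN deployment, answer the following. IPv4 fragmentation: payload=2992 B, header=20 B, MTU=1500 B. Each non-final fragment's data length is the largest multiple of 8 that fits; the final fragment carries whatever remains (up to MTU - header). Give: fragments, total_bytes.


Max data per non-final fragment = floor((MTU - header)/8)*8 = floor((1500 - 20)/8)*8 = floor(1480/8)*8 = 1480 B
Final fragment needs no 8-byte alignment: it can carry up to MTU - header = 1480 B
Non-final fragments needed = ceil((payload - 1480) / 1480) = ceil(1512/1480) = ceil(1.0216) = 2
Number of fragments = 2 + 1 = 3
Fragment sizes (data): 2 * 1480 B + 32 B (last, 32 <= 1480 OK)
Total bytes sent = payload + n_frags * header = 2992 + 3*20 = 2992 + 60 = 3052 B

3, 3052


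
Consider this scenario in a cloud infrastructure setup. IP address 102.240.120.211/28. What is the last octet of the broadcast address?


Given: IP = 102.240.120.211, prefix = /28
Host bits = 32 - 28 = 4
Network last octet = 211 AND mask = 208
Host part size = 2^4 - 1 = 15
Broadcast last octet = 208 OR 15 = 223

223


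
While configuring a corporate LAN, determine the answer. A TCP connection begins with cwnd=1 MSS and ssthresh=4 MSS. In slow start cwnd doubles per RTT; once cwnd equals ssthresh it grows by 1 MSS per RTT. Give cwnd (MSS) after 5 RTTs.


RTT 0: cwnd = 1 MSS (initial)
RTT 1: cwnd = 2 MSS (slow start, doubled)
RTT 2: cwnd = 4 MSS (slow start, doubled)
RTT 3: cwnd = 5 MSS (congestion avoidance, +1)
RTT 4: cwnd = 6 MSS (congestion avoidance, +1)
RTT 5: cwnd = 7 MSS (congestion avoidance, +1)

7


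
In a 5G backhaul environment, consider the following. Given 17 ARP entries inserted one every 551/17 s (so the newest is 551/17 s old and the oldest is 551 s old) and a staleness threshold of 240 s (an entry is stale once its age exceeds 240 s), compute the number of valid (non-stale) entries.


Ages are k * 551/17 s for k = 1..17 (spacing = 32.4118 s).
Entry k is valid iff k * 551/17 <= 240 iff k <= 17 * 240 / 551 = 7.4047
n_valid = floor(7.4047) = 7
(n_stale = 17 - 7 = 10)

7


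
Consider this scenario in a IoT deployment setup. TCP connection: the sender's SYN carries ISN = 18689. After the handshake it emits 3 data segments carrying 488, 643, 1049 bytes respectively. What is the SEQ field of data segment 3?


The SYN occupies sequence number ISN = 18689, so the first data byte is ISN + 1 = 18690.
SEQ of data segment i = (ISN + 1) + sum of payload sizes of segments 1..i-1.
Segment 1: SEQ = 18690, payload = 488 bytes
Segment 2: SEQ = 19178, payload = 643 bytes
Segment 3: SEQ = 19821, payload = 1049 bytes
SEQ of segment 3 = 18690 + 488 + 643 = 19821

19821


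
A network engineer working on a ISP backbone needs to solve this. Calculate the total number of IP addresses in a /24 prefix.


Given: CIDR prefix /24
Host bits = 32 - 24 = 8
Total addresses = 2^8 = 256

256


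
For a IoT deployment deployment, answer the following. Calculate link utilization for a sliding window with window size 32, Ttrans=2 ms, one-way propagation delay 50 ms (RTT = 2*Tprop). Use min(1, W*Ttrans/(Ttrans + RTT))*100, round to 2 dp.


Given: W = 32, Ttrans = 2 ms, RTT = 100 ms (= 2 * Tprop, Tprop = 50 ms)
Cycle time = Ttrans + RTT = 2 + 100 = 102 ms (first packet sent until its ACK returns)
W * Ttrans = 32 * 2 = 64 ms of sending per cycle
W * Ttrans / (Ttrans + RTT) = 64 / 102 = 0.627451
U = min(1, 0.627451) = 0.627451
U% = 62.75%

62.75


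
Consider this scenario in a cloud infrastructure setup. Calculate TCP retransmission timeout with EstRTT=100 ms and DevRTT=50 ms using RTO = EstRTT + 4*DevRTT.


Given: EstRTT = 100 ms, DevRTT = 50 ms
Timeout = EstRTT + 4 * DevRTT
4 * DevRTT = 4 * 50 = 200
Timeout = 100 + 200 = 300 ms

300


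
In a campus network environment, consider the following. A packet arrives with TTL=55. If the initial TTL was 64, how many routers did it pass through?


Given: initial TTL = 64, received TTL = 55
Hops = initial TTL - received TTL
Hops = 64 - 55 = 9

9


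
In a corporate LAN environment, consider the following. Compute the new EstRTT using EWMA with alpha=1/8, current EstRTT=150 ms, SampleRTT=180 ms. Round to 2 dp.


Given: EstRTT = 150 ms, SampleRTT = 180 ms, alpha = 1/8
New EstRTT = (1 - alpha) * EstRTT + alpha * SampleRTT
(7/8) * 150 = 131.25
(1/8) * 180 = 22.5
New EstRTT = 131.25 + 22.5 = 153.75 ms -> 153.75 ms (2 dp)

153.75


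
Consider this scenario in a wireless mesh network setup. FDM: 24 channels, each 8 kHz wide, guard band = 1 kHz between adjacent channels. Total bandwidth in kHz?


Given: 24 channels, 8 kHz each, guard = 1 kHz
Channel bandwidth = 24 * 8 = 192 kHz
Guard bands = 23 gaps * 1 kHz = 23 kHz
Total = 192 + 23 = 215 kHz

215


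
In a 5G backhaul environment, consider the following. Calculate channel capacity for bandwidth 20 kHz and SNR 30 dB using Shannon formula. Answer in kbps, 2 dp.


Given: B = 20 kHz, SNR = 30 dB
SNR linear = 10^(30/10) = 1000
1 + SNR = 1001
log2(1001) = 9.9672262588
C = 20 * 1000 * 9.9672262588 = 199344.5252 bps
C = 199.344525 kbps -> 199.34 kbps (2 dp)

199.34


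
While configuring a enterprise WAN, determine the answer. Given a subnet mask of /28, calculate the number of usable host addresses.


Given: subnet mask /28
Host bits = 32 - 28 = 4
Total addresses = 2^4 = 16
Usable hosts = 16 - 2 (network + broadcast) = 14

14


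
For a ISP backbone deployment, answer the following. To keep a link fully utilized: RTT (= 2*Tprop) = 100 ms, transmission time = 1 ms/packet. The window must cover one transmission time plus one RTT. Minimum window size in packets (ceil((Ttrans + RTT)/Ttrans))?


Given: Ttrans = 1 ms, RTT = 100 ms (= 2 * Tprop, Tprop = 50 ms)
Time until first ACK returns = Ttrans + RTT = 1 + 100 = 101 ms
Need W * Ttrans >= Ttrans + RTT  ->  W >= (Ttrans + RTT) / Ttrans
(Ttrans + RTT) / Ttrans = 101 / 1 = 101
W_min = ceil(101) = 101

101


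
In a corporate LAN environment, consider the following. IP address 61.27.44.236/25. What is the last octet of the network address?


Given: IP = 61.27.44.236, prefix = /25
Subnet mask = 255.255.255.128
Last octet of IP: 236
Last octet of mask: 128
Network last octet = 236 AND 128 = 128

128


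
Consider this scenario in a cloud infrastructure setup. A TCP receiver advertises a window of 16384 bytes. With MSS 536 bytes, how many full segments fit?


Given: RWND = 16384 bytes, MSS = 536 bytes
Full segments = floor(RWND / MSS)
Full segments = floor(16384 / 536)
Full segments = floor(30.5672) = 30

30


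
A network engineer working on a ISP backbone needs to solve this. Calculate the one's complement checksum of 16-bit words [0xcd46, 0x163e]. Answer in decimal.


Given words: [0xcd46, 0x163e]
Step 1: Sum all words
Raw sum = 52550 + 5694 = 58244
One's complement = ~58244 & 0xFFFF = 7291

7291


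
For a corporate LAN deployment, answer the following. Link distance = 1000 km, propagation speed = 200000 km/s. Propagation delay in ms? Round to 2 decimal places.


Given: distance = 1000 km, speed = 200000 km/s
Delay = distance / speed = 1000 / 200000 seconds
Delay in ms = 1000 * 1000 / 200000
Delay = 5.0000 ms
Rounded to 2 dp = 5.00 ms

5.00


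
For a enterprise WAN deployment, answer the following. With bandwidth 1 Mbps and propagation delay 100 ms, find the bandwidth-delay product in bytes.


Given: bandwidth = 1 Mbps, delay = 100 ms
BDP in bits = 1 * 10^6 * 100 / 1000
BDP in bits = 100000
BDP in bytes = 100000 / 8 = 12500

12500


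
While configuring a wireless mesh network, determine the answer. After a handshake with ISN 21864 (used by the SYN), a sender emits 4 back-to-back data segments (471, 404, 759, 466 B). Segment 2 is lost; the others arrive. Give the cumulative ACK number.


SYN uses sequence number 21864; first data byte = ISN + 1 = 21865.
Segment 1: SEQ = 21865, len = 471 B, covers [21865, 22335]
Segment 2: SEQ = 22336, len = 404 B, covers [22336, 22739] [LOST]
Segment 3: SEQ = 22740, len = 759 B, covers [22740, 23498]
Segment 4: SEQ = 23499, len = 466 B, covers [23499, 23964]
In-order data received: bytes [21865, 22335] (segments 1..1).
Segment 2 missing -> gap begins at byte 22336; later segments buffered out of order.
Cumulative ACK = next expected in-order byte = 21865 + 471 = 22336

22336


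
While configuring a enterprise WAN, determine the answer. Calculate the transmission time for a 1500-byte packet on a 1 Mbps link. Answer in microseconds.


Given: packet = 1500 bytes, bandwidth = 1 Mbps
Packet in bits = 1500 * 8 = 12000 bits
Bandwidth = 1 * 10^6 = 1000000 bps
Time = 12000 / 1000000 seconds
Time in us = 12000 * 10^6 / 1000000 = 12000

12000


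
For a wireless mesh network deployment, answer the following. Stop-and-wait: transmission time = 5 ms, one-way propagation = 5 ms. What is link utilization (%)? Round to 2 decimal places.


Given: Ttrans = 5 ms, Tprop = 5 ms
RTT = 2 * Tprop = 2 * 5 = 10 ms
U = Ttrans / (Ttrans + RTT)
U = 5 / (5 + 10)
U = 5 / 15 = 0.333333
U% = 33.33%

33.33


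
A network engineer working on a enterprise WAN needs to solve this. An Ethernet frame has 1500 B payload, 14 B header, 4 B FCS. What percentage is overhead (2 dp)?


Given: payload = 1500 B, header = 14 B, trailer = 4 B
Overhead bytes = header + trailer = 14 + 4 = 18
Total frame = payload + overhead = 1500 + 18 = 1518
Overhead % = 18 / 1518 * 100 = 1.1858% -> 1.19% (2 dp)

1.19


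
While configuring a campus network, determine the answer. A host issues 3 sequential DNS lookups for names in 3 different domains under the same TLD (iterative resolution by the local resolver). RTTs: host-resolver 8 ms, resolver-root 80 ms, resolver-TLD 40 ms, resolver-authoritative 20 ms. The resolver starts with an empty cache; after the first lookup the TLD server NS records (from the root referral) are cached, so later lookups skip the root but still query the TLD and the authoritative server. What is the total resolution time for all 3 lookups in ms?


Lookup 1 (cold cache): local + root + TLD + auth = 8 + 80 + 40 + 20 = 148 ms
Lookups 2..3 (TLD NS cached -> skip root; new domain -> still ask TLD and auth): local + TLD + auth = 8 + 40 + 20 = 68 ms each
Remaining 2 lookups: 2 * 68 = 136 ms
Total = 148 + 136 = 284 ms

284


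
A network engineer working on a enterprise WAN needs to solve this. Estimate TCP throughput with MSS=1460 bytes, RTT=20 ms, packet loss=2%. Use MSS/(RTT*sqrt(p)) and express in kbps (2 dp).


Given: MSS = 1460 bytes, RTT = 20 ms, loss = 2%
RTT in seconds = 20 / 1000 = 0.02
Loss rate = 2% = 0.02
sqrt(loss) = sqrt(0.02) = 0.141421356237
Throughput (bytes/s) = 1460 / (0.02 * 0.141421356237) = 516187.9503
Throughput (kbps) = 516187.9503 * 8 / 1000 = 4129.503602 -> 4129.50 kbps (2 dp)

4129.50


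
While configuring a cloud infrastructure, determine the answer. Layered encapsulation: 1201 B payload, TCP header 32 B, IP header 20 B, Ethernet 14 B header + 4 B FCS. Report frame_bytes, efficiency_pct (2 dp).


TCP segment = 1201 + 32 = 1233 B
IP packet = 1233 + 20 = 1253 B
Ethernet frame = 1253 + 14 + 4 = 1271 B
Efficiency = app / frame = 1201 / 1271 = 0.944925 = 94.4925% -> 94.49% (2 dp)

1271, 94.49


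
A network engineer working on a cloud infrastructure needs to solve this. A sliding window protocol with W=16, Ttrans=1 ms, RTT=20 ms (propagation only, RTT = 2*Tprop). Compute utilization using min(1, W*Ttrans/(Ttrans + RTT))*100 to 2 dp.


Given: W = 16, Ttrans = 1 ms, RTT = 20 ms (= 2 * Tprop, Tprop = 10 ms)
Cycle time = Ttrans + RTT = 1 + 20 = 21 ms (first packet sent until its ACK returns)
W * Ttrans = 16 * 1 = 16 ms of sending per cycle
W * Ttrans / (Ttrans + RTT) = 16 / 21 = 0.761905
U = min(1, 0.761905) = 0.761905
U% = 76.19%

76.19


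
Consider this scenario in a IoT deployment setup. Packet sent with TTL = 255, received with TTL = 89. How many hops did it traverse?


Given: initial TTL = 255, received TTL = 89
Hops = initial TTL - received TTL
Hops = 255 - 89 = 166

166


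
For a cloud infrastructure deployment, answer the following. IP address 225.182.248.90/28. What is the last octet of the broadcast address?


Given: IP = 225.182.248.90, prefix = /28
Host bits = 32 - 28 = 4
Network last octet = 90 AND mask = 80
Host part size = 2^4 - 1 = 15
Broadcast last octet = 80 OR 15 = 95

95


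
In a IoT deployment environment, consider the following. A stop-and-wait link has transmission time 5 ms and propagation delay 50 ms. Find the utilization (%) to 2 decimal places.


Given: Ttrans = 5 ms, Tprop = 50 ms
RTT = 2 * Tprop = 2 * 50 = 100 ms
U = Ttrans / (Ttrans + RTT)
U = 5 / (5 + 100)
U = 5 / 105 = 0.047619
U% = 4.76%

4.76


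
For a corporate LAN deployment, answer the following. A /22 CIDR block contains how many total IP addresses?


Given: CIDR prefix /22
Host bits = 32 - 22 = 10
Total addresses = 2^10 = 1024

1024


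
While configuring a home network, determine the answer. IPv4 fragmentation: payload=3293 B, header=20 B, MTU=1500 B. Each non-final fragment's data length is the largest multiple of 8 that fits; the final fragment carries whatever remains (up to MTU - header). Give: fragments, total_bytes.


Max data per non-final fragment = floor((MTU - header)/8)*8 = floor((1500 - 20)/8)*8 = floor(1480/8)*8 = 1480 B
Final fragment needs no 8-byte alignment: it can carry up to MTU - header = 1480 B
Non-final fragments needed = ceil((payload - 1480) / 1480) = ceil(1813/1480) = ceil(1.2250) = 2
Number of fragments = 2 + 1 = 3
Fragment sizes (data): 2 * 1480 B + 333 B (last, 333 <= 1480 OK)
Total bytes sent = payload + n_frags * header = 3293 + 3*20 = 3293 + 60 = 3353 B

3, 3353


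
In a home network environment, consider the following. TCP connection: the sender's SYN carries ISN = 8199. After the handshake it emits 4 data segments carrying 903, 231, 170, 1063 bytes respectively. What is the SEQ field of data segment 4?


The SYN occupies sequence number ISN = 8199, so the first data byte is ISN + 1 = 8200.
SEQ of data segment i = (ISN + 1) + sum of payload sizes of segments 1..i-1.
Segment 1: SEQ = 8200, payload = 903 bytes
Segment 2: SEQ = 9103, payload = 231 bytes
Segment 3: SEQ = 9334, payload = 170 bytes
Segment 4: SEQ = 9504, payload = 1063 bytes
SEQ of segment 4 = 8200 + 903 + 231 + 170 = 9504

9504
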